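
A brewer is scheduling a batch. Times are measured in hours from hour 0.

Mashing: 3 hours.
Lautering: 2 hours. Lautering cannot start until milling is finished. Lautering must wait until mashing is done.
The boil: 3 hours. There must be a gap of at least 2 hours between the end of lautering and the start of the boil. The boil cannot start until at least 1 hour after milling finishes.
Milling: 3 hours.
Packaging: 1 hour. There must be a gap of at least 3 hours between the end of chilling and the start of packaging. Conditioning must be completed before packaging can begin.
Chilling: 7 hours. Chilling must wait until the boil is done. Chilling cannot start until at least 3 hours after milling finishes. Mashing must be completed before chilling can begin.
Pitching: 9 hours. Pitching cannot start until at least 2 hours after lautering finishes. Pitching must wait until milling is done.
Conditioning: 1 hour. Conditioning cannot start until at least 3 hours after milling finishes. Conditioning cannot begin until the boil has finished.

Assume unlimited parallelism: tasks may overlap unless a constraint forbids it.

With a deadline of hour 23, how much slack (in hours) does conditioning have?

Mashing has no prerequisites, so it starts at hour 0 and finishes at hour 3.
Milling can start immediately at hour 0; it finishes at hour 3.
Lautering has to wait for milling (finishes hour 3); mashing (finishes hour 3). The latest of these is hour 3, so lautering runs hour 3 to 3 + 2 = hour 5.
For the boil: lautering (finishes hour 5, plus 2-hour gap → hour 7); milling (finishes hour 3, plus 1-hour gap → hour 4). Taking the maximum gives a start of hour 7, and it finishes at 7 + 3 = hour 10.
Conditioning cannot start until milling (finishes hour 3, plus 3-hour gap → hour 6); the boil (finishes hour 10). The controlling bound is hour 10, so conditioning finishes at 10 + 1 = hour 11.

Working backward from the deadline:
Packaging has no dependents, so it just needs to finish by hour 23. Starting by 23 − 1 = hour 22 achieves that.
Conditioning must finish before packaging (must start by hour 22). With a 1-hour duration, conditioning must start by 22 − 1 = hour 21.
So conditioning can start as early as hour 10 and as late as hour 21, giving 21 − 10 = 11 hours of slack.

11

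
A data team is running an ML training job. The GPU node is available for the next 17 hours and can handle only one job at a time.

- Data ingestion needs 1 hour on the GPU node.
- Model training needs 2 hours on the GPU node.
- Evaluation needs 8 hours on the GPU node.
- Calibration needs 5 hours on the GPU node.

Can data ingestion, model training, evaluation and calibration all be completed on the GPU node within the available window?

Running back to back, the jobs need 1 + 2 + 8 + 5 = 16 hours on the GPU node.
Since 16 ≤ 17, they fit within the window.

Yes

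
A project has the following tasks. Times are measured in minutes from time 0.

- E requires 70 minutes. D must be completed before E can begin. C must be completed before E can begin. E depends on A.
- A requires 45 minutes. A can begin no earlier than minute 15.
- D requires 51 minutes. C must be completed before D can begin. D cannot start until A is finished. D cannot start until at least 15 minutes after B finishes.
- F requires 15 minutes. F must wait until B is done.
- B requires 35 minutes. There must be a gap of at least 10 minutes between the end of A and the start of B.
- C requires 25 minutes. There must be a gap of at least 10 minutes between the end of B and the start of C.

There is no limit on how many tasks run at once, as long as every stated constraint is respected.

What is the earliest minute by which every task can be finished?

261

A waits on its own release at minute 15, so it starts at minute 15 and finishes at 15 + 45 = minute 60.
After A (finishes minute 60, plus 10-minute gap → minute 70), B can start at minute 70 and finishes at minute 105.
F waits on B (finishes minute 105), so it starts at minute 105 and finishes at 105 + 15 = minute 120.
C cannot begin until B (finishes minute 105, plus 10-minute gap → minute 115). It runs from minute 115 to 115 + 25 = minute 140.
For D: C (finishes minute 140); A (finishes minute 60); B (finishes minute 105, plus 15-minute gap → minute 120). Taking the maximum gives a start of minute 140, and it finishes at 140 + 51 = minute 191.
E cannot start until D (finishes minute 191); C (finishes minute 140); A (finishes minute 60). The controlling bound is minute 191, so E finishes at 191 + 70 = minute 261.
All tasks are finished once the last one completes. Finish times: A at 60, B at 105, C at 140, D at 191, E at 261, F at 120. The latest is minute 261.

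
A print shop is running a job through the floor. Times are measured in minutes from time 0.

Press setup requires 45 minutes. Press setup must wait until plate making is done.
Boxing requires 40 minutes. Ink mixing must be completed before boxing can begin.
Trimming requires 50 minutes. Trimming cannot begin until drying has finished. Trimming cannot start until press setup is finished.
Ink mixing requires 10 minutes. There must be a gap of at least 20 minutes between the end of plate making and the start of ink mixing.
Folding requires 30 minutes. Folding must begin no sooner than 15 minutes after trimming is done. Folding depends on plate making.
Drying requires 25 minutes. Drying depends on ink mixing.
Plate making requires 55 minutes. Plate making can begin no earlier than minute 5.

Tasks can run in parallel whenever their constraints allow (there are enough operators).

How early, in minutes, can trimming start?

After its own release at minute 5, plate making can start at minute 5 and finishes at minute 60.
Press setup cannot begin until plate making (finishes minute 60). It runs from minute 60 to 60 + 45 = minute 105.
Ink mixing waits on plate making (finishes minute 60, plus 20-minute gap → minute 80), so it starts at minute 80 and finishes at 80 + 10 = minute 90.
Drying cannot begin until ink mixing (finishes minute 90). It runs from minute 90 to 90 + 25 = minute 115.
Trimming waits on drying (finishes minute 115); press setup (finishes minute 105). The latest of these is minute 115, which is the earliest trimming can start.

115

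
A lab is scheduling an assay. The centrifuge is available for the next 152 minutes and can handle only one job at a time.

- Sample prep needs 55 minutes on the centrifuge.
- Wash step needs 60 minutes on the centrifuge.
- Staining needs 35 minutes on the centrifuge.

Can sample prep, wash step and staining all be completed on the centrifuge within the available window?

Running back to back, the jobs need 55 + 60 + 35 = 150 minutes on the centrifuge.
Since 150 ≤ 152, they fit within the window.

Yes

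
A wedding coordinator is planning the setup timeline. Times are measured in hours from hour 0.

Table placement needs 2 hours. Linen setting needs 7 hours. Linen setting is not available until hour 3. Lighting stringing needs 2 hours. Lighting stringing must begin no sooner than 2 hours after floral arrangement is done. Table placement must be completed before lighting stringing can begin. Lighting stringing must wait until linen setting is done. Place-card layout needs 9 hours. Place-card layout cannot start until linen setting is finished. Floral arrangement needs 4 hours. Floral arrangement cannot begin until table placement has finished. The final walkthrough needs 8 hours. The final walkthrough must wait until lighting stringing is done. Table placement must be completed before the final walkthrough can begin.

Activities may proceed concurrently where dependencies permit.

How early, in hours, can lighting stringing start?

10

Linen setting cannot begin until its own release at hour 3. It runs from hour 3 to 3 + 7 = hour 10.
Table placement has no prerequisites, so it starts at hour 0 and finishes at hour 2.
Floral arrangement cannot begin until table placement (finishes hour 2). It runs from hour 2 to 2 + 4 = hour 6.
Lighting stringing waits on floral arrangement (finishes hour 6, plus 2-hour gap → hour 8); table placement (finishes hour 2); linen setting (finishes hour 10). The latest of these is hour 10, which is the earliest lighting stringing can start.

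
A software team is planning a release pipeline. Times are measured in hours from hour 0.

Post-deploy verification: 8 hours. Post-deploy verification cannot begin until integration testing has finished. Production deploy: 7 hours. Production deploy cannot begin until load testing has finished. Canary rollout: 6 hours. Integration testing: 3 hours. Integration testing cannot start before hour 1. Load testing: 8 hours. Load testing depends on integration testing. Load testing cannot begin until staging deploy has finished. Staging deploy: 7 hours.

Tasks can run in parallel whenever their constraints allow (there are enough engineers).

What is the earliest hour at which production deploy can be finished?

22

Staging deploy can start immediately at hour 0; it finishes at hour 7.
After its own release at hour 1, integration testing can start at hour 1 and finishes at hour 4.
For load testing: integration testing (finishes hour 4); staging deploy (finishes hour 7). Taking the maximum gives a start of hour 7, and it finishes at 7 + 8 = hour 15.
After load testing (finishes hour 15), production deploy can start at hour 15 and finishes at hour 22.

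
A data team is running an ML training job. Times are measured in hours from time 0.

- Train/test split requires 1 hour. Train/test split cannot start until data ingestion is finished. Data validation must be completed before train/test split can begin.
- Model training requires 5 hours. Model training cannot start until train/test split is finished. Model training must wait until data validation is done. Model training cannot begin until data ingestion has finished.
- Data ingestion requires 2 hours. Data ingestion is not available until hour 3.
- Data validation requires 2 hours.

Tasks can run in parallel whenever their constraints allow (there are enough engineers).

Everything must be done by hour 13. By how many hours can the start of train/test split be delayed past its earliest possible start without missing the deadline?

2

Data validation has no prerequisites, so it starts at hour 0 and finishes at hour 2.
Data ingestion waits on its own release at hour 3, so it starts at hour 3 and finishes at 3 + 2 = hour 5.
Train/test split needs all of data ingestion (finishes hour 5); data validation (finishes hour 2). That puts its earliest start at hour 5; it finishes at 5 + 1 = hour 6.

Working backward from the deadline:
To finish by hour 13, model training (duration 5) must start no later than hour 8.
Train/test split has to be done before model training (must start by hour 8). That means finishing by hour 8, i.e. starting by 8 − 1 = hour 7.
So train/test split can start as early as hour 5 and as late as hour 7, giving 7 − 5 = 2 hours of slack.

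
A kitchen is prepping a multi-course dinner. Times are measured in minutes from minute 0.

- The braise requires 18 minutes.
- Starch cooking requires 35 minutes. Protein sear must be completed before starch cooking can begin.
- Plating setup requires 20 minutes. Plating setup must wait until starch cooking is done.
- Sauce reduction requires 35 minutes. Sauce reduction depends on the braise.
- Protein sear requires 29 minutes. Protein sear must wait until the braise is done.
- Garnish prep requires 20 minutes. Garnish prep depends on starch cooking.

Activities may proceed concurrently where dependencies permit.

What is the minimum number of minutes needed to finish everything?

102

The braise has no prerequisites, so it starts at minute 0 and finishes at minute 18.
After the braise (finishes minute 18), sauce reduction can start at minute 18 and finishes at minute 53.
Protein sear cannot begin until the braise (finishes minute 18). It runs from minute 18 to 18 + 29 = minute 47.
Starch cooking cannot begin until protein sear (finishes minute 47). It runs from minute 47 to 47 + 35 = minute 82.
Garnish prep waits on starch cooking (finishes minute 82), so it starts at minute 82 and finishes at 82 + 20 = minute 102.
Plating setup waits on starch cooking (finishes minute 82), so it starts at minute 82 and finishes at 82 + 20 = minute 102.
All tasks are finished once the last one completes. Finish times: The braise at 18, Protein sear at 47, Sauce reduction at 53, Starch cooking at 82, Plating setup at 102, Garnish prep at 102. The latest is minute 102.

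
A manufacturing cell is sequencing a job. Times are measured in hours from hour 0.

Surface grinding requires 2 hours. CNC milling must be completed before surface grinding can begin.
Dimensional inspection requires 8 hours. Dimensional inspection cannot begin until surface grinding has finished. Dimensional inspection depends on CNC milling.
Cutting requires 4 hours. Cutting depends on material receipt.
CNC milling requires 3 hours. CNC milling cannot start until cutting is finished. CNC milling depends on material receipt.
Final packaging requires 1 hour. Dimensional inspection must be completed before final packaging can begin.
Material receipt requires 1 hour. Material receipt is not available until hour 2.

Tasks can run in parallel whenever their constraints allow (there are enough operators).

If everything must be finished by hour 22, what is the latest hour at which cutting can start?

4

To finish by hour 22, final packaging (duration 1) must start no later than hour 21.
Dimensional inspection must finish before final packaging (must start by hour 21). With an 8-hour duration, dimensional inspection must start by 21 − 8 = hour 13.
Surface grinding feeds into dimensional inspection (must start by hour 13); so surface grinding must finish by hour 13 and therefore start by hour 11.
CNC milling must finish in time for surface grinding (must start by hour 11); dimensional inspection (must start by hour 13). The tightest is hour 11, so CNC milling must start by 11 − 3 = hour 8.
Cutting must finish before CNC milling (must start by hour 8). With a 4-hour duration, cutting must start by 8 − 4 = hour 4.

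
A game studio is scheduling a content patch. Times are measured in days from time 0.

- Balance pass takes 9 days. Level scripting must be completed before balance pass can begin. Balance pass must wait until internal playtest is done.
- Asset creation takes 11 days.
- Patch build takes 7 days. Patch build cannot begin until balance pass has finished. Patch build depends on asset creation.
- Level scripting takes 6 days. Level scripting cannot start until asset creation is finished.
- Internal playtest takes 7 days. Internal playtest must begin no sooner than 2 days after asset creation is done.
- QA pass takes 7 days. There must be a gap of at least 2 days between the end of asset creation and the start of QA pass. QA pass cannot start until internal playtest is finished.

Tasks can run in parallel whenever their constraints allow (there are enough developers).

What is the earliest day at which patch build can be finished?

Asset creation can start immediately at day 0; it finishes at day 11.
After asset creation (finishes day 11, plus 2-day gap → day 13), internal playtest can start at day 13 and finishes at day 20.
Level scripting cannot begin until asset creation (finishes day 11). It runs from day 11 to 11 + 6 = day 17.
Balance pass needs all of level scripting (finishes day 17); internal playtest (finishes day 20). That puts its earliest start at day 20; it finishes at 20 + 9 = day 29.
For patch build: balance pass (finishes day 29); asset creation (finishes day 11). Taking the maximum gives a start of day 29, and it finishes at 29 + 7 = day 36.

36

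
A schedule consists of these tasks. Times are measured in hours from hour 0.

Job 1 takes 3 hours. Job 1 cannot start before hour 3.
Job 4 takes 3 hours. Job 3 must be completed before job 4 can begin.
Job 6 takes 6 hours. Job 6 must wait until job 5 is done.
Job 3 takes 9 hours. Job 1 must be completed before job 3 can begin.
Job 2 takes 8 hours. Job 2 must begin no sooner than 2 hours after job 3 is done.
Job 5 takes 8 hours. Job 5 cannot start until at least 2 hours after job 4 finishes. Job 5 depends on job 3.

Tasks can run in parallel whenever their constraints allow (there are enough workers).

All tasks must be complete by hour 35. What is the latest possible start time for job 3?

7

Nothing follows job 2; the deadline of hour 35 is its only limit. It must start by 35 − 8 = hour 27.
Nothing follows job 6; the deadline of hour 35 is its only limit. It must start by 35 − 6 = hour 29.
Job 5 has to be done before job 6 (must start by hour 29). That means finishing by hour 29, i.e. starting by 29 − 8 = hour 21.
Job 4 must finish before job 5 (must start by hour 21, minus 2-hour gap → hour 19). With a 3-hour duration, job 4 must start by 19 − 3 = hour 16.
Job 3 must finish in time for job 2 (must start by hour 27, minus 2-hour gap → hour 25); job 4 (must start by hour 16); job 5 (must start by hour 21). The tightest is hour 16, so job 3 must start by 16 − 9 = hour 7.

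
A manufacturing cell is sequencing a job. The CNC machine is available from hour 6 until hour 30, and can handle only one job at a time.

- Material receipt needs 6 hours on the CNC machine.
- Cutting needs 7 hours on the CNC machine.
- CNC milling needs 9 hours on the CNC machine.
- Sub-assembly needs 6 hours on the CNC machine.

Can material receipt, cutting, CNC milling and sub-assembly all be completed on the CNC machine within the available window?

The CNC machine window is 30 − 6 = 24 hours.
Running back to back, the jobs need 6 + 7 + 9 + 6 = 28 hours on the CNC machine.
Since 28 > 24, they cannot all fit.

No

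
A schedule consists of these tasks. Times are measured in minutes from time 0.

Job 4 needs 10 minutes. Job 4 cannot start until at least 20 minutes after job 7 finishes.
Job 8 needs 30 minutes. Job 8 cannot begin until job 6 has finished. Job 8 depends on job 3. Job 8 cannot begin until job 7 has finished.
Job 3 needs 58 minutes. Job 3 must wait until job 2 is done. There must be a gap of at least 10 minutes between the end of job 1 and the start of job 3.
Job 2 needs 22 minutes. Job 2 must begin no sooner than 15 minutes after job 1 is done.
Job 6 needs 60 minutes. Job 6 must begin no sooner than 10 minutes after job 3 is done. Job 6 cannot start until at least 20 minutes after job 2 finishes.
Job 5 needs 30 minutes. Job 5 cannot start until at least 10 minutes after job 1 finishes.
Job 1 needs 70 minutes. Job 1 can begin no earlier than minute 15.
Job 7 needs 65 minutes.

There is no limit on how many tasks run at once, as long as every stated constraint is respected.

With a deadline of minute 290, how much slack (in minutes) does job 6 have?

After its own release at minute 15, job 1 can start at minute 15 and finishes at minute 85.
Job 2 waits on job 1 (finishes minute 85, plus 15-minute gap → minute 100), so it starts at minute 100 and finishes at 100 + 22 = minute 122.
Job 3 has to wait for job 2 (finishes minute 122); job 1 (finishes minute 85, plus 10-minute gap → minute 95). The latest of these is minute 122, so job 3 runs minute 122 to 122 + 58 = minute 180.
Job 6 cannot start until job 3 (finishes minute 180, plus 10-minute gap → minute 190); job 2 (finishes minute 122, plus 20-minute gap → minute 142). The controlling bound is minute 190, so job 6 finishes at 190 + 60 = minute 250.

Working backward from the deadline:
Job 8 has no dependents, so it just needs to finish by minute 290. Starting by 290 − 30 = minute 260 achieves that.
Job 6 must finish before job 8 (must start by minute 260). With a 60-minute duration, job 6 must start by 260 − 60 = minute 200.
So job 6 can start as early as minute 190 and as late as minute 200, giving 200 − 190 = 10 minutes of slack.

10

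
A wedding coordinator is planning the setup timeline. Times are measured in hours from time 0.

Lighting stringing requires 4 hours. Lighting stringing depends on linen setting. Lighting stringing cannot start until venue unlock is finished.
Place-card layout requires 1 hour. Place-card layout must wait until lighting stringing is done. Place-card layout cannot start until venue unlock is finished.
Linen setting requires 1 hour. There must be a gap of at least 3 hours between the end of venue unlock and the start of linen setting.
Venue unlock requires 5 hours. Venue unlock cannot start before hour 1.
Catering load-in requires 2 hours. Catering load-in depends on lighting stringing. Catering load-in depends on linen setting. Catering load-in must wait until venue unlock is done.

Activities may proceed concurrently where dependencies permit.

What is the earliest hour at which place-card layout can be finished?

After its own release at hour 1, venue unlock can start at hour 1 and finishes at hour 6.
After venue unlock (finishes hour 6, plus 3-hour gap → hour 9), linen setting can start at hour 9 and finishes at hour 10.
Lighting stringing has to wait for linen setting (finishes hour 10); venue unlock (finishes hour 6). The latest of these is hour 10, so lighting stringing runs hour 10 to 10 + 4 = hour 14.
For place-card layout: lighting stringing (finishes hour 14); venue unlock (finishes hour 6). Taking the maximum gives a start of hour 14, and it finishes at 14 + 1 = hour 15.

15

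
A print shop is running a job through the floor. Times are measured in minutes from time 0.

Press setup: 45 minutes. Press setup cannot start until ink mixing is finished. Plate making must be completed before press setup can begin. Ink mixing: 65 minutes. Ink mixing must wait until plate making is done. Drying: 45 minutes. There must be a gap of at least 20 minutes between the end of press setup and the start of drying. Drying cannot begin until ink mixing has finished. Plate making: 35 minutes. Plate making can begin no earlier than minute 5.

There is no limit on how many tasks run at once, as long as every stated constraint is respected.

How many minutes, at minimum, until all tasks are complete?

Plate making waits on its own release at minute 5, so it starts at minute 5 and finishes at 5 + 35 = minute 40.
After plate making (finishes minute 40), ink mixing can start at minute 40 and finishes at minute 105.
Press setup cannot start until ink mixing (finishes minute 105); plate making (finishes minute 40). The controlling bound is minute 105, so press setup finishes at 105 + 45 = minute 150.
Drying has to wait for press setup (finishes minute 150, plus 20-minute gap → minute 170); ink mixing (finishes minute 105). The latest of these is minute 170, so drying runs minute 170 to 170 + 45 = minute 215.
All tasks are finished once the last one completes. Finish times: Plate making at 40, Ink mixing at 105, Press setup at 150, Drying at 215. The latest is minute 215.

215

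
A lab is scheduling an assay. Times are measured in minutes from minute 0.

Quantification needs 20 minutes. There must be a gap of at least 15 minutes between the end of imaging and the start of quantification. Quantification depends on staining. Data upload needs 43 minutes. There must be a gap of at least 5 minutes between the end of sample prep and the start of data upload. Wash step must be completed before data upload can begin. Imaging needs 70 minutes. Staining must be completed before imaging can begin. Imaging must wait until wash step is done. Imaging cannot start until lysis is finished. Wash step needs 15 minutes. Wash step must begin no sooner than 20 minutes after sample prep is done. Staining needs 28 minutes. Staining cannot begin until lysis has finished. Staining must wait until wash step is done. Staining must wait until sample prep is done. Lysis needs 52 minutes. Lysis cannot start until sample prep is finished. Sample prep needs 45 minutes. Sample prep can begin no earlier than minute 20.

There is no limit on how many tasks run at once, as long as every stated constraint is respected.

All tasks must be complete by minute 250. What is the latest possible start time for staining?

117

Quantification must finish by minute 250; it takes 20 minutes, so it must start by 250 − 20 = minute 230.
Since quantification (must start by minute 230, minus 15-minute gap → minute 215) depends on it, imaging must finish by minute 215. Backing off its 70-minute duration gives a latest start of minute 145.
For staining: imaging (must start by minute 145); quantification (must start by minute 230). The most restrictive is minute 145; with a 28-minute duration, staining must start by minute 117.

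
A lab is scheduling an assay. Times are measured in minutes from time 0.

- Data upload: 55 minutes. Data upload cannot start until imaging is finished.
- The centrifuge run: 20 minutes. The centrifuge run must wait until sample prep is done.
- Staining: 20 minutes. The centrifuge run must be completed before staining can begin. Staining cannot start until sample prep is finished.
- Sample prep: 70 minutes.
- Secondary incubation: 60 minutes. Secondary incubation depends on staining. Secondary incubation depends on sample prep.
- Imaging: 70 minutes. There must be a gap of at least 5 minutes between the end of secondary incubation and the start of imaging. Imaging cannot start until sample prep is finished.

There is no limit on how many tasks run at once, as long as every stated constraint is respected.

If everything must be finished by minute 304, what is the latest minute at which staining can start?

94

Data upload must finish by minute 304; it takes 55 minutes, so it must start by 304 − 55 = minute 249.
Imaging must finish before data upload (must start by minute 249). With a 70-minute duration, imaging must start by 249 − 70 = minute 179.
Since imaging (must start by minute 179, minus 5-minute gap → minute 174) depends on it, secondary incubation must finish by minute 174. Backing off its 60-minute duration gives a latest start of minute 114.
Staining must finish before secondary incubation (must start by minute 114). With a 20-minute duration, staining must start by 114 − 20 = minute 94.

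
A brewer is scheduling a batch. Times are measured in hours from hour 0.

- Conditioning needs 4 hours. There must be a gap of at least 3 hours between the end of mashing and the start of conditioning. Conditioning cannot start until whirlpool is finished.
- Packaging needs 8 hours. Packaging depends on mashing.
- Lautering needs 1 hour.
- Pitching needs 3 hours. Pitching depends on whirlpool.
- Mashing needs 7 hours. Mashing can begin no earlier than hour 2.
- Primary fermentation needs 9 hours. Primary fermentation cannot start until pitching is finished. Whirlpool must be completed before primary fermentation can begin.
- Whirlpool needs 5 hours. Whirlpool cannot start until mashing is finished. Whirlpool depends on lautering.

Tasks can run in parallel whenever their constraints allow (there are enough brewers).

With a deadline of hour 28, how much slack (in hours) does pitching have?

2

Lautering can start immediately at hour 0; it finishes at hour 1.
Mashing waits on its own release at hour 2, so it starts at hour 2 and finishes at 2 + 7 = hour 9.
Whirlpool cannot start until mashing (finishes hour 9); lautering (finishes hour 1). The controlling bound is hour 9, so whirlpool finishes at 9 + 5 = hour 14.
Pitching waits on whirlpool (finishes hour 14), so it starts at hour 14 and finishes at 14 + 3 = hour 17.

Working backward from the deadline:
To finish by hour 28, primary fermentation (duration 9) must start no later than hour 19.
Pitching feeds into primary fermentation (must start by hour 19); so pitching must finish by hour 19 and therefore start by hour 16.
So pitching can start as early as hour 14 and as late as hour 16, giving 16 − 14 = 2 hours of slack.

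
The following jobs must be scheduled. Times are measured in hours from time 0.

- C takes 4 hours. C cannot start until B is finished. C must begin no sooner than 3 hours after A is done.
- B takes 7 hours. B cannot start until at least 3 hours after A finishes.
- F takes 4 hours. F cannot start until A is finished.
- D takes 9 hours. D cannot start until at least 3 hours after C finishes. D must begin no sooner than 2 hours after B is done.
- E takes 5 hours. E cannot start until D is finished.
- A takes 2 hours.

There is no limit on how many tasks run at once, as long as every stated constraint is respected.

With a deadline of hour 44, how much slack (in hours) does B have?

Nothing blocks A, so it runs from hour 0 to hour 2.
B waits on A (finishes hour 2, plus 3-hour gap → hour 5), so it starts at hour 5 and finishes at 5 + 7 = hour 12.

Working backward from the deadline:
E has no dependents, so it just needs to finish by hour 44. Starting by 44 − 5 = hour 39 achieves that.
D has to be done before E (must start by hour 39). That means finishing by hour 39, i.e. starting by 39 − 9 = hour 30.
Since D (must start by hour 30, minus 3-hour gap → hour 27) depends on it, C must finish by hour 27. Backing off its 4-hour duration gives a latest start of hour 23.
B has several dependents: C (must start by hour 23); D (must start by hour 30, minus 2-hour gap → hour 28). The earliest of those limits is hour 23, so B must start by 23 − 7 = hour 16.
So B can start as early as hour 5 and as late as hour 16, giving 16 − 5 = 11 hours of slack.

11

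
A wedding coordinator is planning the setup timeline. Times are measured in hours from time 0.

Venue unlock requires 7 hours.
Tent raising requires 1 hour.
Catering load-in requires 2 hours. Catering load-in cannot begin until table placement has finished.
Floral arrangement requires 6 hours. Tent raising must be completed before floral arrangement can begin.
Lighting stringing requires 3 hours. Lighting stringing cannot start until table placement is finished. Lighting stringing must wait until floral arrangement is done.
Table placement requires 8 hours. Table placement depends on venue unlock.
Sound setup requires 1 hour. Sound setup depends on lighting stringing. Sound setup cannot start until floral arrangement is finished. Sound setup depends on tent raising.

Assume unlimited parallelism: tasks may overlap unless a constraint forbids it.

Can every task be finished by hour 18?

Tent raising has no prerequisites, so it starts at hour 0 and finishes at hour 1.
After tent raising (finishes hour 1), floral arrangement can start at hour 1 and finishes at hour 7.
Venue unlock can start immediately at hour 0; it finishes at hour 7.
After venue unlock (finishes hour 7), table placement can start at hour 7 and finishes at hour 15.
After table placement (finishes hour 15), catering load-in can start at hour 15 and finishes at hour 17.
For lighting stringing: table placement (finishes hour 15); floral arrangement (finishes hour 7). Taking the maximum gives a start of hour 15, and it finishes at 15 + 3 = hour 18.
For sound setup: lighting stringing (finishes hour 18); floral arrangement (finishes hour 7); tent raising (finishes hour 1). Taking the maximum gives a start of hour 18, and it finishes at 18 + 1 = hour 19.
The earliest everything can be done is hour 19, which is after the deadline of 18, so it is not possible.

No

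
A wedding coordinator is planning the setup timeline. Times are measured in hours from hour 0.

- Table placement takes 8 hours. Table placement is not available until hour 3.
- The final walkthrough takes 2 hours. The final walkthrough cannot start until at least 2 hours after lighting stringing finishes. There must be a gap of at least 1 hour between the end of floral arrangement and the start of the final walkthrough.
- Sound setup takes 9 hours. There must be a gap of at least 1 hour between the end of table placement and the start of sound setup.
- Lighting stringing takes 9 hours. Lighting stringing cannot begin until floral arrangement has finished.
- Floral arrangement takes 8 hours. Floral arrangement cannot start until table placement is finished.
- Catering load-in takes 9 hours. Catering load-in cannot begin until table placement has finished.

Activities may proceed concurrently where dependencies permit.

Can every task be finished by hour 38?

Yes

Table placement waits on its own release at hour 3, so it starts at hour 3 and finishes at 3 + 8 = hour 11.
Catering load-in cannot begin until table placement (finishes hour 11). It runs from hour 11 to 11 + 9 = hour 20.
After table placement (finishes hour 11, plus 1-hour gap → hour 12), sound setup can start at hour 12 and finishes at hour 21.
Floral arrangement waits on table placement (finishes hour 11), so it starts at hour 11 and finishes at 11 + 8 = hour 19.
Lighting stringing waits on floral arrangement (finishes hour 19), so it starts at hour 19 and finishes at 19 + 9 = hour 28.
The final walkthrough cannot start until lighting stringing (finishes hour 28, plus 2-hour gap → hour 30); floral arrangement (finishes hour 19, plus 1-hour gap → hour 20). The controlling bound is hour 30, so the final walkthrough finishes at 30 + 2 = hour 32.
Every task is finished by hour 32, which is no later than the deadline of 38, so the schedule is feasible.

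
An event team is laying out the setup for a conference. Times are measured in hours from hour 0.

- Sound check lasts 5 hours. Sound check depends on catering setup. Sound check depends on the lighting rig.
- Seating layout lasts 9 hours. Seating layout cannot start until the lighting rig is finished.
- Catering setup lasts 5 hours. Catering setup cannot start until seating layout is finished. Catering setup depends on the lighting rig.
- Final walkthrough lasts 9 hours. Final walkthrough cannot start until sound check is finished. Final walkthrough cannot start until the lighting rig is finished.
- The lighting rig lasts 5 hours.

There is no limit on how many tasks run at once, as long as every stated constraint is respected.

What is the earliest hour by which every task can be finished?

33

The lighting rig can start immediately at hour 0; it finishes at hour 5.
Seating layout cannot begin until the lighting rig (finishes hour 5). It runs from hour 5 to 5 + 9 = hour 14.
For catering setup: seating layout (finishes hour 14); the lighting rig (finishes hour 5). Taking the maximum gives a start of hour 14, and it finishes at 14 + 5 = hour 19.
Sound check has to wait for catering setup (finishes hour 19); the lighting rig (finishes hour 5). The latest of these is hour 19, so sound check runs hour 19 to 19 + 5 = hour 24.
Final walkthrough cannot start until sound check (finishes hour 24); the lighting rig (finishes hour 5). The controlling bound is hour 24, so final walkthrough finishes at 24 + 9 = hour 33.
All tasks are finished once the last one completes. Finish times: The lighting rig at 5, Seating layout at 14, Catering setup at 19, Sound check at 24, Final walkthrough at 33. The latest is hour 33.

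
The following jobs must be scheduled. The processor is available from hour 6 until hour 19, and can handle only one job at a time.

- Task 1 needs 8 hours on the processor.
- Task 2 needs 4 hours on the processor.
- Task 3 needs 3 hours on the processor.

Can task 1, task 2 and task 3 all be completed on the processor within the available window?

No

The processor window is 19 − 6 = 13 hours.
Running back to back, the jobs need 8 + 4 + 3 = 15 hours on the processor.
Since 15 > 13, they cannot all fit.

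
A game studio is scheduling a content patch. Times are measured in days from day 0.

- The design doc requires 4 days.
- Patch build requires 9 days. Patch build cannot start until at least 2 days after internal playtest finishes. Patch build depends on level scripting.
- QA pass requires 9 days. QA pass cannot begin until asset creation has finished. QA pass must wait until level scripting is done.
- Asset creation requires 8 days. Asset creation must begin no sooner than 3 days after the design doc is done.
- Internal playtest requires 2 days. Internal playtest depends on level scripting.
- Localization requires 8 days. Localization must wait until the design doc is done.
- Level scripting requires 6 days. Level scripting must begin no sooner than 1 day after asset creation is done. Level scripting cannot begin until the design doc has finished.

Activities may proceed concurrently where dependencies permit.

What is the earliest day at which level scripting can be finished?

22

Nothing blocks the design doc, so it runs from day 0 to day 4.
After the design doc (finishes day 4, plus 3-day gap → day 7), asset creation can start at day 7 and finishes at day 15.
Level scripting needs all of asset creation (finishes day 15, plus 1-day gap → day 16); the design doc (finishes day 4). That puts its earliest start at day 16; it finishes at 16 + 6 = day 22.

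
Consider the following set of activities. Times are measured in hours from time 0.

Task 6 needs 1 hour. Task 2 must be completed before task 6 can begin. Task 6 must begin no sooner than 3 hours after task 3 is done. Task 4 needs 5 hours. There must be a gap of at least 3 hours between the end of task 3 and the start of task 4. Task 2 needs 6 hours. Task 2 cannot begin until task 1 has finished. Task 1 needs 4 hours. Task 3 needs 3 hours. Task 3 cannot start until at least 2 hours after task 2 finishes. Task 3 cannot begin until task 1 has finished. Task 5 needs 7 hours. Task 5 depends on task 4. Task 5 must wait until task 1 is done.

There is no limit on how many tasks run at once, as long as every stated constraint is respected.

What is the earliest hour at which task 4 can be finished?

Nothing blocks task 1, so it runs from hour 0 to hour 4.
Task 2 waits on task 1 (finishes hour 4), so it starts at hour 4 and finishes at 4 + 6 = hour 10.
Task 3 cannot start until task 2 (finishes hour 10, plus 2-hour gap → hour 12); task 1 (finishes hour 4). The controlling bound is hour 12, so task 3 finishes at 12 + 3 = hour 15.
Task 4 waits on task 3 (finishes hour 15, plus 3-hour gap → hour 18), so it starts at hour 18 and finishes at 18 + 5 = hour 23.

23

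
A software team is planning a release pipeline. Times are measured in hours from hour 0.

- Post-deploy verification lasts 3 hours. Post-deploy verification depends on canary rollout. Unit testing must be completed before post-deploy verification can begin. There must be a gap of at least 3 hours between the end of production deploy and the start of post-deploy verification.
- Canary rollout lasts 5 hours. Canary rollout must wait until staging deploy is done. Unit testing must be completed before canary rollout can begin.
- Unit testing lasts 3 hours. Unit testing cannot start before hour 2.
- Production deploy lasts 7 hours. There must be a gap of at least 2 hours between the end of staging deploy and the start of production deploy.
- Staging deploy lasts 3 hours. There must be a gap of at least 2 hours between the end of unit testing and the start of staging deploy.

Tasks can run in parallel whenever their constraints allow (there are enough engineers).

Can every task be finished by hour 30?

After its own release at hour 2, unit testing can start at hour 2 and finishes at hour 5.
Staging deploy cannot begin until unit testing (finishes hour 5, plus 2-hour gap → hour 7). It runs from hour 7 to 7 + 3 = hour 10.
After staging deploy (finishes hour 10, plus 2-hour gap → hour 12), production deploy can start at hour 12 and finishes at hour 19.
Canary rollout has to wait for staging deploy (finishes hour 10); unit testing (finishes hour 5). The latest of these is hour 10, so canary rollout runs hour 10 to 10 + 5 = hour 15.
Post-deploy verification needs all of canary rollout (finishes hour 15); unit testing (finishes hour 5); production deploy (finishes hour 19, plus 3-hour gap → hour 22). That puts its earliest start at hour 22; it finishes at 22 + 3 = hour 25.
Every task is finished by hour 25, which is no later than the deadline of 30, so the schedule is feasible.

Yes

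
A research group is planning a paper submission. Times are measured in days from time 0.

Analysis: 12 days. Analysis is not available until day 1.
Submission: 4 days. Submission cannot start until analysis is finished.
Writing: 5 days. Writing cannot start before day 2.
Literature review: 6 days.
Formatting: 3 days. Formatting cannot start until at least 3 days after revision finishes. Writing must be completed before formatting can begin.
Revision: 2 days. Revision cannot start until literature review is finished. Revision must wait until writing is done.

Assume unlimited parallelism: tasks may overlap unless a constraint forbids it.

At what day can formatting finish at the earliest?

15

Writing waits on its own release at day 2, so it starts at day 2 and finishes at 2 + 5 = day 7.
Literature review has no prerequisites, so it starts at day 0 and finishes at day 6.
Revision cannot start until literature review (finishes day 6); writing (finishes day 7). The controlling bound is day 7, so revision finishes at 7 + 2 = day 9.
Formatting cannot start until revision (finishes day 9, plus 3-day gap → day 12); writing (finishes day 7). The controlling bound is day 12, so formatting finishes at 12 + 3 = day 15.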